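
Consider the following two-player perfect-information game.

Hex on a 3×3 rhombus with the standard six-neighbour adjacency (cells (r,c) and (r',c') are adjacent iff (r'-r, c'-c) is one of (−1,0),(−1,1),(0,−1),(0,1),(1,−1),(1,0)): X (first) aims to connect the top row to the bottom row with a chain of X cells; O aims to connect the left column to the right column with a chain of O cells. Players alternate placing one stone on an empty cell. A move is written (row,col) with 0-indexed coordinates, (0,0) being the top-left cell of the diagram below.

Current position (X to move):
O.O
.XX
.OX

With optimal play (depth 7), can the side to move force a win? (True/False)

X winning at [O.O/.XX/.OX]: True

ply 1, X at O.O/.XX/.OX | (0,1)=+1→OXO/.XX/.OX*; (1,0)=-1→O.O/XXX/.OX; (2,0)=-1→O.O/.XX/XOX
ply 2: OXO/.XX/.OX is terminal -1 (O); from O.O/.XX/.OX depth 7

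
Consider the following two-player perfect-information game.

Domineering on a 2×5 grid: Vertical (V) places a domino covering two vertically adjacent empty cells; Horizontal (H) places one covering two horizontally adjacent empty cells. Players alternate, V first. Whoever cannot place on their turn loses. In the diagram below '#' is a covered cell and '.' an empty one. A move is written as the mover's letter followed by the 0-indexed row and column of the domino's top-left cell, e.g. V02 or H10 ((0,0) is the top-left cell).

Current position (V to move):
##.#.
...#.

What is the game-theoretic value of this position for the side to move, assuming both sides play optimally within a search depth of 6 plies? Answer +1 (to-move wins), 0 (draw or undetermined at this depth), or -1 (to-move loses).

[##.#./...#.] V move#1: V02:+1/####./..##.*, V04:-1/##.##/...##
[####./..##.] H move#2: H10:-1/####./####.*
[####./####.] V move#3: V04:+1/#####/#####*
[#####/#####] end (terminal -1, H#4); searched ##.#./...#. to 6

value(##.#./...#., V) = +1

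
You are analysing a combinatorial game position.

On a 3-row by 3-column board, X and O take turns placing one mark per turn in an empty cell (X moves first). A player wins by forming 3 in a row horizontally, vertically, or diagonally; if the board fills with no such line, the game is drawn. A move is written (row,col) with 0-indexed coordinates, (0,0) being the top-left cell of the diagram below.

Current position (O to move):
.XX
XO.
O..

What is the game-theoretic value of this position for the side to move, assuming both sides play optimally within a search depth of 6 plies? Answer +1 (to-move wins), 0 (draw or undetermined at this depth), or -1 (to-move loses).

value(.XX/XO./O.., O) = 0

p1 O@[.XX/XO./O..]: (0,0)[OXX/XO./O..]+0* (1,2)[.XX/XOO/O..]-1 (2,1)[.XX/XO./OO.]-1 (2,2)[.XX/XO./O.O]-1
p2 X@[OXX/XO./O..]: (1,2)[OXX/XOX/O..]-1 (2,1)[OXX/XO./OX.]-1 (2,2)[OXX/XO./O.X]+0*
p3 O@[OXX/XO./O.X]: (1,2)[OXX/XOO/O.X]+0* (2,1)[OXX/XO./OOX]-1
p4 X@[OXX/XOO/O.X]: (2,1)[OXX/XOO/OXX]+0*
p5 O@[OXX/XOO/OXX] terminal +0; root [.XX/XO./O..] d6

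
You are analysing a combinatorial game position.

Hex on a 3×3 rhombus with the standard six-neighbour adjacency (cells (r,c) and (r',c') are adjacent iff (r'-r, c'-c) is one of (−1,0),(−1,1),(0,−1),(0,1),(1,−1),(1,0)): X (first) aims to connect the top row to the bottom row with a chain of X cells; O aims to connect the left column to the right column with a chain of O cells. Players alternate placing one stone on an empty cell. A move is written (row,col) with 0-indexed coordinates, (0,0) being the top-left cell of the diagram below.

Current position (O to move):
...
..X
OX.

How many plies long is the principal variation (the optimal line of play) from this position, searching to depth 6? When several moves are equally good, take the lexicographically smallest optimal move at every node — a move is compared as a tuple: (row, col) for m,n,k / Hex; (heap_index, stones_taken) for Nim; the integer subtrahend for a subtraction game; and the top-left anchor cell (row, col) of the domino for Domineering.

PV length from [.../..X/OX.]: 5 plies

ply 1, O at .../..X/OX. | (0,0)=-1→O../..X/OX.; (0,1)=-1→.O./..X/OX.; (0,2)=+1→..O/..X/OX.*; (1,0)=-1→.../O.X/OX.; (1,1)=-1→.../.OX/OX.; (2,2)=-1→.../..X/OXO
ply 2, X at ..O/..X/OX. | (0,0)=-1→X.O/..X/OX.*; (0,1)=-1→.XO/..X/OX.; (1,0)=-1→..O/X.X/OX.; (1,1)=-1→..O/.XX/OX.; (2,2)=-1→..O/..X/OXX
ply 3, O at X.O/..X/OX. | (0,1)=+1→XOO/..X/OX.*; (1,0)=+1→X.O/O.X/OX.; (1,1)=+1→X.O/.OX/OX.; (2,2)=-1→X.O/..X/OXO
ply 4, X at XOO/..X/OX. | (1,0)=-1→XOO/X.X/OX.*; (1,1)=-1→XOO/.XX/OX.; (2,2)=-1→XOO/..X/OXX
ply 5, O at XOO/X.X/OX. | (1,1)=+1→XOO/XOX/OX.*; (2,2)=-1→XOO/X.X/OXO
ply 6: XOO/XOX/OX. is terminal -1 (X); from .../..X/OX. depth 6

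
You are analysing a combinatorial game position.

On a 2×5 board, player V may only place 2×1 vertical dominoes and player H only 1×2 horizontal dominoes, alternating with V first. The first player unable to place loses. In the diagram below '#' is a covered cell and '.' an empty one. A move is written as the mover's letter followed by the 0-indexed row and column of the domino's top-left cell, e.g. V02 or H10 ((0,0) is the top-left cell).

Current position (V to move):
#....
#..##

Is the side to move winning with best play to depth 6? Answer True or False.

V winning at [#..../#..##]: True

[#..../#..##] V move#1: V01:-1/##.../##.##, V02:+1/#.#../#.###*
[#.#../#.###] H move#2: H03:-1/#.###/#.###*
[#.###/#.###] V move#3: V01:+1/#####/#####*
[#####/#####] end (terminal -1, H#4); searched #..../#..## to 6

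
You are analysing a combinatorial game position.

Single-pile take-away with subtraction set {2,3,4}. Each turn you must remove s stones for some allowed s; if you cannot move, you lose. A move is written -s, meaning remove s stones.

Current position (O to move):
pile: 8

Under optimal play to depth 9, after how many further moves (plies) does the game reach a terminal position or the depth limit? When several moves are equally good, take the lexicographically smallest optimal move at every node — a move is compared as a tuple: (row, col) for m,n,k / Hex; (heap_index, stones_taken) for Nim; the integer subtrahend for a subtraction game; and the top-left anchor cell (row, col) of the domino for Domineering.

PV length from [8]: 3 plies

[8] O move#1: -2:+1/6*, -3:-1/5, -4:-1/4
[6] X move#2: -2:-1/4*, -3:-1/3, -4:-1/2
[4] O move#3: -2:-1/2, -3:+1/1*, -4:+1/0
[1] end (terminal -1, X#4); searched 8 to 9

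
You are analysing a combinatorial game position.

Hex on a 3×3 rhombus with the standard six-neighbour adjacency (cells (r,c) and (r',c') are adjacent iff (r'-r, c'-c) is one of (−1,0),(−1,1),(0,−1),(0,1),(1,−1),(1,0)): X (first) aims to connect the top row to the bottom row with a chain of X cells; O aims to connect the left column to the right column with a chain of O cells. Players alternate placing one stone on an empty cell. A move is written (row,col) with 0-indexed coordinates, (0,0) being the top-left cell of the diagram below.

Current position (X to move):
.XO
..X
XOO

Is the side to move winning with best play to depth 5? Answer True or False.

[.XO/..X/XOO] X move#1: (0,0):+1/XXO/..X/XOO*, (1,0):+1/.XO/X.X/XOO, (1,1):+1/.XO/.XX/XOO
[XXO/..X/XOO] O move#2: (1,0):-1/XXO/O.X/XOO*, (1,1):-1/XXO/.OX/XOO
[XXO/O.X/XOO] X move#3: (1,1):+1/XXO/OXX/XOO*
[XXO/OXX/XOO] end (terminal -1, O#4); searched .XO/..X/XOO to 5

X winning at [.XO/..X/XOO]: True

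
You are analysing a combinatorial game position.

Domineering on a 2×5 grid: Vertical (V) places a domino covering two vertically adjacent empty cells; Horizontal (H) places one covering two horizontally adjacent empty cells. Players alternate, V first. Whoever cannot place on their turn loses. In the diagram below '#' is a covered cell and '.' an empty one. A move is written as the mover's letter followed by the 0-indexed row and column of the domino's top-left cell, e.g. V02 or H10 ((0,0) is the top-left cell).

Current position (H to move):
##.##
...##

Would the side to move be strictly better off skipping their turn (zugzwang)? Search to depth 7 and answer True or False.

[##.##/...##] H move#1: H10:-1/##.##/##.##, H11:+1/##.##/.####*
[##.##/.####] end (terminal -1, V#2); searched ##.##/...## to 7
suppose H passes — search the same position with V to move:
pass> [##.##/...##] V move#1: V02:-1/#####/..###*
pass> [#####/..###] H move#2: H10:+1/#####/#####*
pass> [#####/#####] end (terminal -1, V#3); searched ##.##/...## to 7
for H: play +1, pass +1

zugzwang(##.##/...##, H) = False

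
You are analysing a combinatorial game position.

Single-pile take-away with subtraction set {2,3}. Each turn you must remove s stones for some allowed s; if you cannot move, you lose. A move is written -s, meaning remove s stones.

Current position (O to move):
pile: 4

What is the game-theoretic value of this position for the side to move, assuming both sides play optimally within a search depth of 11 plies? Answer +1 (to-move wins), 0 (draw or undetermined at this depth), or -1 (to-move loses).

value(4, O) = +1

[4] O move#1: -2:-1/2, -3:+1/1*
[1] end (terminal -1, X#2); searched 4 to 11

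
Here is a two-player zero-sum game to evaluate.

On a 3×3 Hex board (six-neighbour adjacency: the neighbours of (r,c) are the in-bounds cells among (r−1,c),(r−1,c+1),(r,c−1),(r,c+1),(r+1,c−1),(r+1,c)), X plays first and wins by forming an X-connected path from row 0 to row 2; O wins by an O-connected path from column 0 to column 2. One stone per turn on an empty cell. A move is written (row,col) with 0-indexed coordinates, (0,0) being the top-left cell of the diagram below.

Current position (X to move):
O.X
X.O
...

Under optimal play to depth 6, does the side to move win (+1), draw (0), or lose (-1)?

value(O.X/X.O/..., X) = +1

[O.X/X.O/...] X move#1: (0,1):-1/OXX/X.O/..., (1,1):+1/O.X/XXO/...*, (2,0):+1/O.X/X.O/X.., (2,1):-1/O.X/X.O/.X., (2,2):-1/O.X/X.O/..X
[O.X/XXO/...] O move#2: (0,1):-1/OOX/XXO/...*, (2,0):-1/O.X/XXO/O.., (2,1):-1/O.X/XXO/.O., (2,2):-1/O.X/XXO/..O
[OOX/XXO/...] X move#3: (2,0):+1/OOX/XXO/X..*, (2,1):+1/OOX/XXO/.X., (2,2):+1/OOX/XXO/..X
[OOX/XXO/X..] end (terminal -1, O#4); searched O.X/X.O/... to 6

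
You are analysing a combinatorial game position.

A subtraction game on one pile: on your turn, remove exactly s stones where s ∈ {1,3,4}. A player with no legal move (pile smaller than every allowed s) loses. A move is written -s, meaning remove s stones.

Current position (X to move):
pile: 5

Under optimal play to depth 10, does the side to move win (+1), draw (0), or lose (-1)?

value(5, X) = +1

ply 1, X at 5 | -1=-1→4; -3=+1→2*; -4=-1→1
ply 2, O at 2 | -1=-1→1*
ply 3, X at 1 | -1=+1→0*
ply 4: 0 is terminal -1 (O); from 5 depth 10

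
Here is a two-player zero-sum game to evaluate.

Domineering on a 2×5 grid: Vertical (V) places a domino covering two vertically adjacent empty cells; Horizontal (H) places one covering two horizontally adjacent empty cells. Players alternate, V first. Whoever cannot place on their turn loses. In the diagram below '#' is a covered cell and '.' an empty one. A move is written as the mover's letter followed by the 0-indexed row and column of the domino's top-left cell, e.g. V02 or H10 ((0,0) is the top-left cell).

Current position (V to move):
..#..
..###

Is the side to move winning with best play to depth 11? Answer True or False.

p1 V@[..#../..###]: V00[#.#../#.###]+1* V01[.##../.####]+1
p2 H@[#.#../#.###]: H03[#.###/#.###]-1*
p3 V@[#.###/#.###]: V01[#####/#####]+1*
p4 H@[#####/#####] terminal -1; root [..#../..###] d11

V winning at [..#../..###]: True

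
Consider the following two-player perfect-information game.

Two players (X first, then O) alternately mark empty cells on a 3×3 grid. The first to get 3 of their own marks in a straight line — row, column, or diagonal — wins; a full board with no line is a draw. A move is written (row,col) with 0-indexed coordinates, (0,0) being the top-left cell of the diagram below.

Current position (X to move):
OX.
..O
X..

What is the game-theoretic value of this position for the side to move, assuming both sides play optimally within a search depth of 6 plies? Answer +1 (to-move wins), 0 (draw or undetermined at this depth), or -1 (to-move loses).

value(OX./..O/X.., X) = +1

ply 1, X at OX./..O/X.. | (0,2)=-1→OXX/..O/X..; (1,0)=-1→OX./X.O/X..; (1,1)=+1→OX./.XO/X..*; (2,1)=+1→OX./..O/XX.; (2,2)=+0→OX./..O/X.X
ply 2, O at OX./.XO/X.. | (0,2)=-1→OXO/.XO/X..*; (1,0)=-1→OX./OXO/X..; (2,1)=-1→OX./.XO/XO.; (2,2)=-1→OX./.XO/X.O
ply 3, X at OXO/.XO/X.. | (1,0)=-1→OXO/XXO/X..; (2,1)=+1→OXO/.XO/XX.*; (2,2)=+0→OXO/.XO/X.X
ply 4: OXO/.XO/XX. is terminal -1 (O); from OX./..O/X.. depth 6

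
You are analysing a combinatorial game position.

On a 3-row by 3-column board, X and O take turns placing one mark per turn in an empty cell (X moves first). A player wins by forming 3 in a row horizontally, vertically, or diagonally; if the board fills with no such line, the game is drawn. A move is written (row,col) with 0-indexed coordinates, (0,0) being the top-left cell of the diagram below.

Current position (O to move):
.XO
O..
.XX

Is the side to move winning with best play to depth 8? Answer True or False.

O winning at [.XO/O../.XX]: False

p1 O@[.XO/O../.XX]: (0,0)[OXO/O../.XX]-1* (1,1)[.XO/OO./.XX]-1 (1,2)[.XO/O.O/.XX]-1 (2,0)[.XO/O../OXX]-1
p2 X@[OXO/O../.XX]: (1,1)[OXO/OX./.XX]+1* (1,2)[OXO/O.X/.XX]-1 (2,0)[OXO/O../XXX]+1
p3 O@[OXO/OX./.XX] terminal -1; root [.XO/O../.XX] d8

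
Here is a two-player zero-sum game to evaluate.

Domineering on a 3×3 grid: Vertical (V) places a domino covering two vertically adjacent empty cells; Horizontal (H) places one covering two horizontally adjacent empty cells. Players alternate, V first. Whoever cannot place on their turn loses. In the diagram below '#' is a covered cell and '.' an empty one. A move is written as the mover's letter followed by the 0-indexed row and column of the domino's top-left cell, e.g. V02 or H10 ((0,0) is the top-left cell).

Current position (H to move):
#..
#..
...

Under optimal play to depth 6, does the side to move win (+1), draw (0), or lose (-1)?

value(#../#../..., H) = +1

ply 1, H at #../#../... | H01=-1→###/#../...; H11=+1→#../###/...*; H20=-1→#../#../##.; H21=-1→#../#../.##
ply 2: #../###/... is terminal -1 (V); from #../#../... depth 6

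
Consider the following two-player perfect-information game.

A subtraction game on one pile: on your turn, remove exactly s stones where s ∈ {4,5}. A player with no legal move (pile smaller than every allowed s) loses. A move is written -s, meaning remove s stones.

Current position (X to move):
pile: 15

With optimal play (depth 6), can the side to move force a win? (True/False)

X winning at [15]: True

p1 X@[15]: -4[11]+1* -5[10]+1
p2 O@[11]: -4[7]-1* -5[6]-1
p3 X@[7]: -4[3]+1* -5[2]+1
p4 O@[3] terminal -1; root [15] d6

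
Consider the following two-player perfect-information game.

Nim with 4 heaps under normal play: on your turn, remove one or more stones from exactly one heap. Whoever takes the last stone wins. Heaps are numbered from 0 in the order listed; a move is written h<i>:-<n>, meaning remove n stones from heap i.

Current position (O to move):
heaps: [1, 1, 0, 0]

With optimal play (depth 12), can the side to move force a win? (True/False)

O winning at [(1,1,0,0)]: False

ply 1, O at (1,1,0,0) | h0:-1=-1→(0,1,0,0)*; h1:-1=-1→(1,0,0,0)
ply 2, X at (0,1,0,0) | h1:-1=+1→(0,0,0,0)*
ply 3: (0,0,0,0) is terminal -1 (O); from (1,1,0,0) depth 12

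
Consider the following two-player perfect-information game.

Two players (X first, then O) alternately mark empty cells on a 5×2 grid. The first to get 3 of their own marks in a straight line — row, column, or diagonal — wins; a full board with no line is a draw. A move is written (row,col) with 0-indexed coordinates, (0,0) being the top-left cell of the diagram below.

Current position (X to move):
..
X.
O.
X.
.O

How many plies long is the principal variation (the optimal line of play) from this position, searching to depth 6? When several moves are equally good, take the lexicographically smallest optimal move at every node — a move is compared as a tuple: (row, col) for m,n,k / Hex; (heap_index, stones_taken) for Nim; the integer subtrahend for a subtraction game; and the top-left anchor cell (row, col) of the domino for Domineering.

[../X./O./X./.O] X move#1: (0,0):+0/X./X./O./X./.O*, (0,1):+0/.X/X./O./X./.O, (1,1):+0/../XX/O./X./.O, (2,1):+0/../X./OX/X./.O, (3,1):+0/../X./O./XX/.O, (4,0):+0/../X./O./X./XO
[X./X./O./X./.O] O move#2: (0,1):+0/XO/X./O./X./.O*, (1,1):+0/X./XO/O./X./.O, (2,1):+0/X./X./OO/X./.O, (3,1):+0/X./X./O./XO/.O, (4,0):+0/X./X./O./X./OO
[XO/X./O./X./.O] X move#3: (1,1):+0/XO/XX/O./X./.O*, (2,1):+0/XO/X./OX/X./.O, (3,1):+0/XO/X./O./XX/.O, (4,0):-1/XO/X./O./X./XO
[XO/XX/O./X./.O] O move#4: (2,1):+0/XO/XX/OO/X./.O*, (3,1):+0/XO/XX/O./XO/.O, (4,0):+0/XO/XX/O./X./OO
[XO/XX/OO/X./.O] X move#5: (3,1):+0/XO/XX/OO/XX/.O*, (4,0):-1/XO/XX/OO/X./XO
[XO/XX/OO/XX/.O] O move#6: (4,0):+0/XO/XX/OO/XX/OO*
[XO/XX/OO/XX/OO] end (terminal +0, X#7); searched ../X./O./X./.O to 6

PV length from [../X./O./X./.O]: 6 plies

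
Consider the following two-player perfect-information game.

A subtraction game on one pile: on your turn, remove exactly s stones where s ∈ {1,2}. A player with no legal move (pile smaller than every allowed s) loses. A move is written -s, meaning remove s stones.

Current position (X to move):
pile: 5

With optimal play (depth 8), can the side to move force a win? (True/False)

p1 X@[5]: -1[4]-1 -2[3]+1*
p2 O@[3]: -1[2]-1* -2[1]-1
p3 X@[2]: -1[1]-1 -2[0]+1*
p4 O@[0] terminal -1; root [5] d8

X winning at [5]: True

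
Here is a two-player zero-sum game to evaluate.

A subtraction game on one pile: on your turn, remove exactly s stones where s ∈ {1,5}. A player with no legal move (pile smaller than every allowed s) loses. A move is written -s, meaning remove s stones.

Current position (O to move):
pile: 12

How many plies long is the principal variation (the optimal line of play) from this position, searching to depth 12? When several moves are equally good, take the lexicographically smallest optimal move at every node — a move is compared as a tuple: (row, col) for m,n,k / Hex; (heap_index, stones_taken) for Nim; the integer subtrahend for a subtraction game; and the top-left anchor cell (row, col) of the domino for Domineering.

p1 O@[12]: -1[11]-1* -5[7]-1
p2 X@[11]: -1[10]+1* -5[6]+1
p3 O@[10]: -1[9]-1* -5[5]-1
p4 X@[9]: -1[8]+1* -5[4]+1
p5 O@[8]: -1[7]-1* -5[3]-1
p6 X@[7]: -1[6]+1* -5[2]+1
p7 O@[6]: -1[5]-1* -5[1]-1
p8 X@[5]: -1[4]+1* -5[0]+1
p9 O@[4]: -1[3]-1*
p10 X@[3]: -1[2]+1*
p11 O@[2]: -1[1]-1*
p12 X@[1]: -1[0]+1*
p13 O@[0] terminal -1; root [12] d12

PV length from [12]: 12 plies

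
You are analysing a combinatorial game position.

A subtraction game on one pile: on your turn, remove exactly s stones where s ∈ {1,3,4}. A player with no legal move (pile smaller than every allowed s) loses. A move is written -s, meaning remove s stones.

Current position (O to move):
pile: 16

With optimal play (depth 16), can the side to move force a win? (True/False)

O winning at [16]: False

[16] O move#1: -1:-1/15*, -3:-1/13, -4:-1/12
[15] X move#2: -1:+1/14*, -3:-1/12, -4:-1/11
[14] O move#3: -1:-1/13*, -3:-1/11, -4:-1/10
[13] X move#4: -1:-1/12, -3:-1/10, -4:+1/9*
[9] O move#5: -1:-1/8*, -3:-1/6, -4:-1/5
[8] X move#6: -1:+1/7*, -3:-1/5, -4:-1/4
[7] O move#7: -1:-1/6*, -3:-1/4, -4:-1/3
[6] X move#8: -1:-1/5, -3:-1/3, -4:+1/2*
[2] O move#9: -1:-1/1*
[1] X move#10: -1:+1/0*
[0] end (terminal -1, O#11); searched 16 to 16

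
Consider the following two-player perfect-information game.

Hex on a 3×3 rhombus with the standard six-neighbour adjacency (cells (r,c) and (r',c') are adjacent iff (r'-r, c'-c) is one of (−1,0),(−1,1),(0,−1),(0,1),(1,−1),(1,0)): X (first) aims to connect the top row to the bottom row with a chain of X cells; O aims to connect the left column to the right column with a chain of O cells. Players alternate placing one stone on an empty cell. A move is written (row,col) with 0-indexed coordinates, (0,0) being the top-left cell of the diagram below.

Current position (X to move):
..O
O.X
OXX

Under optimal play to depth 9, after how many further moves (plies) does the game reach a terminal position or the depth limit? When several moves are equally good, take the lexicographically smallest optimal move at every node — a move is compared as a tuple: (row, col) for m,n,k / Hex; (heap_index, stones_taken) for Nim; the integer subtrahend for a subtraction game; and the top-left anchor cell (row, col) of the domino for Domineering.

PV length from [..O/O.X/OXX]: 2 plies

[..O/O.X/OXX] X move#1: (0,0):-1/X.O/O.X/OXX*, (0,1):-1/.XO/O.X/OXX, (1,1):-1/..O/OXX/OXX
[X.O/O.X/OXX] O move#2: (0,1):+1/XOO/O.X/OXX*, (1,1):+1/X.O/OOX/OXX
[XOO/O.X/OXX] end (terminal -1, X#3); searched ..O/O.X/OXX to 9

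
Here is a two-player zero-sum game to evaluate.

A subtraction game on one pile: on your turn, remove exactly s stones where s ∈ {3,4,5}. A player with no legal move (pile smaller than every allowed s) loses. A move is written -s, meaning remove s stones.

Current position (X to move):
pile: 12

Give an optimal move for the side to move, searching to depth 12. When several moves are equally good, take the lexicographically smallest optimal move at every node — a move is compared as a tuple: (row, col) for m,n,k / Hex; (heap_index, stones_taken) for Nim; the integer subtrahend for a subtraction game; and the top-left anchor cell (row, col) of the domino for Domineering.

p1 X@[12]: -3[9]+1* -4[8]+1 -5[7]-1
p2 O@[9]: -3[6]-1* -4[5]-1 -5[4]-1
p3 X@[6]: -3[3]-1 -4[2]+1* -5[1]+1
p4 O@[2] terminal -1; root [12] d12

X's best at [12]: -3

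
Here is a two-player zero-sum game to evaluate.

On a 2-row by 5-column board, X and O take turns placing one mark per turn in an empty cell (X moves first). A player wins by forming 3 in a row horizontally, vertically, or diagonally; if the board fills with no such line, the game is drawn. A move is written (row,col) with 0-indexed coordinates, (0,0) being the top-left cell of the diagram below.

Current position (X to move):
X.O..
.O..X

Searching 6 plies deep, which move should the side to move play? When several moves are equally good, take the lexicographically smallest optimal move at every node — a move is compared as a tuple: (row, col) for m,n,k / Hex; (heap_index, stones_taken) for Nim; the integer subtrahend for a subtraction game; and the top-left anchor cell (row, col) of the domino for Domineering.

[X.O../.O..X] X move#1: (0,1):-1/XXO../.O..X, (0,3):-1/X.OX./.O..X, (0,4):-1/X.O.X/.O..X, (1,0):-1/X.O../XO..X, (1,2):+0/X.O../.OX.X*, (1,3):-1/X.O../.O.XX
[X.O../.OX.X] O move#2: (0,1):-1/XOO../.OX.X, (0,3):-1/X.OO./.OX.X, (0,4):-1/X.O.O/.OX.X, (1,0):-1/X.O../OOX.X, (1,3):+0/X.O../.OXOX*
[X.O../.OXOX] X move#3: (0,1):+0/XXO../.OXOX*, (0,3):+0/X.OX./.OXOX, (0,4):+0/X.O.X/.OXOX, (1,0):-1/X.O../XOXOX
[XXO../.OXOX] O move#4: (0,3):+0/XXOO./.OXOX*, (0,4):+0/XXO.O/.OXOX, (1,0):+0/XXO../OOXOX
[XXOO./.OXOX] X move#5: (0,4):+0/XXOOX/.OXOX*, (1,0):-1/XXOO./XOXOX
[XXOOX/.OXOX] O move#6: (1,0):+0/XXOOX/OOXOX*
[XXOOX/OOXOX] end (terminal +0, X#7); searched X.O../.O..X to 6

X's best at [X.O../.O..X]: (1,2)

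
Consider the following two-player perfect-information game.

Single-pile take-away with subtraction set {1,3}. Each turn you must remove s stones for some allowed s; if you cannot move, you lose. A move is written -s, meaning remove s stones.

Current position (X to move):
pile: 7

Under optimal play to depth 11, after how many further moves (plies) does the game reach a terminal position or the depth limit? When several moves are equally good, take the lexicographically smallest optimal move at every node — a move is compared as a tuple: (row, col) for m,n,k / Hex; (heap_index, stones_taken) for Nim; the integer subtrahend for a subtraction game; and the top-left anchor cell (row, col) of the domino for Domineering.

PV length from [7]: 7 plies

[7] X move#1: -1:+1/6*, -3:+1/4
[6] O move#2: -1:-1/5*, -3:-1/3
[5] X move#3: -1:+1/4*, -3:+1/2
[4] O move#4: -1:-1/3*, -3:-1/1
[3] X move#5: -1:+1/2*, -3:+1/0
[2] O move#6: -1:-1/1*
[1] X move#7: -1:+1/0*
[0] end (terminal -1, O#8); searched 7 to 11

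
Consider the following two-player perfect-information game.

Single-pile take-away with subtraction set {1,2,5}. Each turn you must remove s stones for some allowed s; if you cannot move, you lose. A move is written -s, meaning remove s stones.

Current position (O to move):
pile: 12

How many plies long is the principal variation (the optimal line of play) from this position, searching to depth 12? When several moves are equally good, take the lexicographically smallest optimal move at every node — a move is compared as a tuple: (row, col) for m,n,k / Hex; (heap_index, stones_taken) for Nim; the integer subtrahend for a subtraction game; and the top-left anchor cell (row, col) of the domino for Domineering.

PV length from [12]: 8 plies

ply 1, O at 12 | -1=-1→11*; -2=-1→10; -5=-1→7
ply 2, X at 11 | -1=-1→10; -2=+1→9*; -5=+1→6
ply 3, O at 9 | -1=-1→8*; -2=-1→7; -5=-1→4
ply 4, X at 8 | -1=-1→7; -2=+1→6*; -5=+1→3
ply 5, O at 6 | -1=-1→5*; -2=-1→4; -5=-1→1
ply 6, X at 5 | -1=-1→4; -2=+1→3*; -5=+1→0
ply 7, O at 3 | -1=-1→2*; -2=-1→1
ply 8, X at 2 | -1=-1→1; -2=+1→0*
ply 9: 0 is terminal -1 (O); from 12 depth 12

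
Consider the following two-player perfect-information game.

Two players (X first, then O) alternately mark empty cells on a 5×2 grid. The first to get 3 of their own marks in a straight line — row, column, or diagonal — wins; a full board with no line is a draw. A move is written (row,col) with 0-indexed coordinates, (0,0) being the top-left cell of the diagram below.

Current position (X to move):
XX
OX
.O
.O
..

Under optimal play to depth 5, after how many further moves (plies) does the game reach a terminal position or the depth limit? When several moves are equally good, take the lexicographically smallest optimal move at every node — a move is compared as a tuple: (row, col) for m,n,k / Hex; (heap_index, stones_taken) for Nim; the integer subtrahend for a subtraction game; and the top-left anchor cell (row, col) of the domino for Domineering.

ply 1, X at XX/OX/.O/.O/.. | (2,0)=-1→XX/OX/XO/.O/..; (3,0)=-1→XX/OX/.O/XO/..; (4,0)=-1→XX/OX/.O/.O/X.; (4,1)=+0→XX/OX/.O/.O/.X*
ply 2, O at XX/OX/.O/.O/.X | (2,0)=+0→XX/OX/OO/.O/.X*; (3,0)=+0→XX/OX/.O/OO/.X; (4,0)=+0→XX/OX/.O/.O/OX
ply 3, X at XX/OX/OO/.O/.X | (3,0)=+0→XX/OX/OO/XO/.X*; (4,0)=-1→XX/OX/OO/.O/XX
ply 4, O at XX/OX/OO/XO/.X | (4,0)=+0→XX/OX/OO/XO/OX*
ply 5: XX/OX/OO/XO/OX is terminal +0 (X); from XX/OX/.O/.O/.. depth 5

PV length from [XX/OX/.O/.O/..]: 4 plies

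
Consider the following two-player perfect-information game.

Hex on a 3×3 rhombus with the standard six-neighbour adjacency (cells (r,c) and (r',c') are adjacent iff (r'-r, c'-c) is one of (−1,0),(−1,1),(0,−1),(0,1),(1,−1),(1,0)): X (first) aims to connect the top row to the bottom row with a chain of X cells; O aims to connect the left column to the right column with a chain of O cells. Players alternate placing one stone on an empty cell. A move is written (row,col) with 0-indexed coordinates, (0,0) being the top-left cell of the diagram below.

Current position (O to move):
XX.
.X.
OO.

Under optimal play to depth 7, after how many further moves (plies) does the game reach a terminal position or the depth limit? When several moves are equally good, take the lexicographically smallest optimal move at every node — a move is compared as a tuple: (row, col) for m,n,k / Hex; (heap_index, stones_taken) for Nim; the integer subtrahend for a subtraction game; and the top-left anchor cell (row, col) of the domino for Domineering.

ply 1, O at XX./.X./OO. | (0,2)=+1→XXO/.X./OO.*; (1,0)=+1→XX./OX./OO.; (1,2)=+1→XX./.XO/OO.; (2,2)=+1→XX./.X./OOO
ply 2, X at XXO/.X./OO. | (1,0)=-1→XXO/XX./OO.*; (1,2)=-1→XXO/.XX/OO.; (2,2)=-1→XXO/.X./OOX
ply 3, O at XXO/XX./OO. | (1,2)=+1→XXO/XXO/OO.*; (2,2)=+1→XXO/XX./OOO
ply 4: XXO/XXO/OO. is terminal -1 (X); from XX./.X./OO. depth 7

PV length from [XX./.X./OO.]: 3 plies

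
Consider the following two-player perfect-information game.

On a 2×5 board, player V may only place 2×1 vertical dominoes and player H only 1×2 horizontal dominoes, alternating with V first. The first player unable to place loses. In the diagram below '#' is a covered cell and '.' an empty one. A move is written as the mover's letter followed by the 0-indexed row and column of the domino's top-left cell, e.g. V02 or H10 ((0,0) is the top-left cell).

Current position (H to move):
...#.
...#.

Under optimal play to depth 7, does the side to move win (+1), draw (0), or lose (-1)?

[...#./...#.] H move#1: H00:-1/##.#./...#.*, H01:-1/.###./...#., H10:-1/...#./##.#., H11:-1/...#./.###.
[##.#./...#.] V move#2: V02:+1/####./..##.*, V04:-1/##.##/...##
[####./..##.] H move#3: H10:-1/####./####.*
[####./####.] V move#4: V04:+1/#####/#####*
[#####/#####] end (terminal -1, H#5); searched ...#./...#. to 7

value(...#./...#., H) = -1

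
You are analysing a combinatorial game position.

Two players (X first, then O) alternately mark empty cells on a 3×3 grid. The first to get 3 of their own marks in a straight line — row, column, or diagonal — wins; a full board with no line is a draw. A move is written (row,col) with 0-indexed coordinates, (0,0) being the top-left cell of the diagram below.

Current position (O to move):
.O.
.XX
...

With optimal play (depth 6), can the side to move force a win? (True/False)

O winning at [.O./.XX/...]: False

ply 1, O at .O./.XX/... | (0,0)=-1→OO./.XX/...*; (0,2)=-1→.OO/.XX/...; (1,0)=-1→.O./OXX/...; (2,0)=-1→.O./.XX/O..; (2,1)=-1→.O./.XX/.O.; (2,2)=-1→.O./.XX/..O
ply 2, X at OO./.XX/... | (0,2)=+1→OOX/.XX/...*; (1,0)=+1→OO./XXX/...; (2,0)=-1→OO./.XX/X..; (2,1)=-1→OO./.XX/.X.; (2,2)=-1→OO./.XX/..X
ply 3, O at OOX/.XX/... | (1,0)=-1→OOX/OXX/...*; (2,0)=-1→OOX/.XX/O..; (2,1)=-1→OOX/.XX/.O.; (2,2)=-1→OOX/.XX/..O
ply 4, X at OOX/OXX/... | (2,0)=+1→OOX/OXX/X..*; (2,1)=-1→OOX/OXX/.X.; (2,2)=+1→OOX/OXX/..X
ply 5: OOX/OXX/X.. is terminal -1 (O); from .O./.XX/... depth 6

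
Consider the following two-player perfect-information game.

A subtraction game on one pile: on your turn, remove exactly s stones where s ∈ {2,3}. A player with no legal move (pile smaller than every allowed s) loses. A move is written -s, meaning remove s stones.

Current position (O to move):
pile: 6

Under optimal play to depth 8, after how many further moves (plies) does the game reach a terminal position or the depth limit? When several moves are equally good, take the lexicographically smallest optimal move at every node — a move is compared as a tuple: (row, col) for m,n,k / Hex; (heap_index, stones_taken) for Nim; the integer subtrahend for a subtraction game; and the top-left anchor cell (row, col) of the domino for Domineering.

ply 1, O at 6 | -2=-1→4*; -3=-1→3
ply 2, X at 4 | -2=-1→2; -3=+1→1*
ply 3: 1 is terminal -1 (O); from 6 depth 8

PV length from [6]: 2 plies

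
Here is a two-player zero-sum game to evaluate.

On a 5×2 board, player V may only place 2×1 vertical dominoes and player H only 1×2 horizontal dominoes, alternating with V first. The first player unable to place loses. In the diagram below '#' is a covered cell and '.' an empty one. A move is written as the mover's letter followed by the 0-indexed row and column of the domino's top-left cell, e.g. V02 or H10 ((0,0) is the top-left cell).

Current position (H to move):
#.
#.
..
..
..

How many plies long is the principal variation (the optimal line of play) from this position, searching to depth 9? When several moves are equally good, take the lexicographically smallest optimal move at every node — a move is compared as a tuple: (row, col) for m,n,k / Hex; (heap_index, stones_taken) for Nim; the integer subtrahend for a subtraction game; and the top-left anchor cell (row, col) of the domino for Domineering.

PV length from [#./#./../../..]: 3 plies

ply 1, H at #./#./../../.. | H20=-1→#./#./##/../..; H30=+1→#./#./../##/..*; H40=-1→#./#./../../##
ply 2, V at #./#./../##/.. | V01=-1→##/##/../##/..*; V11=-1→#./##/.#/##/..
ply 3, H at ##/##/../##/.. | H20=+1→##/##/##/##/..*; H40=+1→##/##/../##/##
ply 4: ##/##/##/##/.. is terminal -1 (V); from #./#./../../.. depth 9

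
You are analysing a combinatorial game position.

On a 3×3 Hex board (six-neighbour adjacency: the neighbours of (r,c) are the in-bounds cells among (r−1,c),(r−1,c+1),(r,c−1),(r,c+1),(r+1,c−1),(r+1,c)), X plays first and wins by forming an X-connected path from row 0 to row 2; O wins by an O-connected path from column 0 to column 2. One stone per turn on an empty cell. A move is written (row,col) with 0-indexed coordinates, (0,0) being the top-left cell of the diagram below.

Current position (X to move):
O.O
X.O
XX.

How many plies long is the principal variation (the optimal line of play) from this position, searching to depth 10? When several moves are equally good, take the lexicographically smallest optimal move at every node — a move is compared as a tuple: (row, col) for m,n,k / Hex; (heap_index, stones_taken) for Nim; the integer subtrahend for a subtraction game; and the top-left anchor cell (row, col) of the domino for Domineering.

[O.O/X.O/XX.] X move#1: (0,1):+1/OXO/X.O/XX.*, (1,1):-1/O.O/XXO/XX., (2,2):-1/O.O/X.O/XXX
[OXO/X.O/XX.] end (terminal -1, O#2); searched O.O/X.O/XX. to 10

PV length from [O.O/X.O/XX.]: 1 ply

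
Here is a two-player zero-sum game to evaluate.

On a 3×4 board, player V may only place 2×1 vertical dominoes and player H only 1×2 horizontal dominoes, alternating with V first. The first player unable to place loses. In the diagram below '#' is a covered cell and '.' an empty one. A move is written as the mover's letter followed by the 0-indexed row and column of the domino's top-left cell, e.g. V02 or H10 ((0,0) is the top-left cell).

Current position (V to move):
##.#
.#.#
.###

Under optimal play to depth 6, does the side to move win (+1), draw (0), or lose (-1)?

ply 1, V at ##.#/.#.#/.### | V02=+1→####/.###/.###*; V10=+1→##.#/##.#/####
ply 2: ####/.###/.### is terminal -1 (H); from ##.#/.#.#/.### depth 6

value(##.#/.#.#/.###, V) = +1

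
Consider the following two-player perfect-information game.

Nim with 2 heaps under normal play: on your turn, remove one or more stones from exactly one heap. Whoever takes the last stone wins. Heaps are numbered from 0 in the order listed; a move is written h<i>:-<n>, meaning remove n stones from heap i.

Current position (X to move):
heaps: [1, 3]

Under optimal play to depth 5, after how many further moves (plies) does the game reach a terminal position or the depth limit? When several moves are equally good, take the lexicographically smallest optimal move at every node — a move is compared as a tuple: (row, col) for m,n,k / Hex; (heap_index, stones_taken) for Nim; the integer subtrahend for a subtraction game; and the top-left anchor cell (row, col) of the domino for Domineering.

PV length from [(1,3)]: 3 plies

ply 1, X at (1,3) | h0:-1=-1→(0,3); h1:-1=-1→(1,2); h1:-2=+1→(1,1)*; h1:-3=-1→(1,0)
ply 2, O at (1,1) | h0:-1=-1→(0,1)*; h1:-1=-1→(1,0)
ply 3, X at (0,1) | h1:-1=+1→(0,0)*
ply 4: (0,0) is terminal -1 (O); from (1,3) depth 5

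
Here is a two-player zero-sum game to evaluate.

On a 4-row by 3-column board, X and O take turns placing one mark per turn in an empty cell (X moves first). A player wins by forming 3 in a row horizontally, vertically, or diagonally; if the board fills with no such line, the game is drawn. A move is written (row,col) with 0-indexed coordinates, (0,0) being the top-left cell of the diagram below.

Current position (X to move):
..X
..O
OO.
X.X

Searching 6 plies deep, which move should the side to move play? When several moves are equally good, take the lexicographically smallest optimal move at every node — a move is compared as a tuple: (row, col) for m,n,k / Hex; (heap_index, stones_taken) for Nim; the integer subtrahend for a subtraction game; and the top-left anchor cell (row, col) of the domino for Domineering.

ply 1, X at ..X/..O/OO./X.X | (0,0)=-1→X.X/..O/OO./X.X; (0,1)=-1→.XX/..O/OO./X.X; (1,0)=-1→..X/X.O/OO./X.X; (1,1)=-1→..X/.XO/OO./X.X; (2,2)=+0→..X/..O/OOX/X.X; (3,1)=+1→..X/..O/OO./XXX*
ply 2: ..X/..O/OO./XXX is terminal -1 (O); from ..X/..O/OO./X.X depth 6

X's best at [..X/..O/OO./X.X]: (3,1)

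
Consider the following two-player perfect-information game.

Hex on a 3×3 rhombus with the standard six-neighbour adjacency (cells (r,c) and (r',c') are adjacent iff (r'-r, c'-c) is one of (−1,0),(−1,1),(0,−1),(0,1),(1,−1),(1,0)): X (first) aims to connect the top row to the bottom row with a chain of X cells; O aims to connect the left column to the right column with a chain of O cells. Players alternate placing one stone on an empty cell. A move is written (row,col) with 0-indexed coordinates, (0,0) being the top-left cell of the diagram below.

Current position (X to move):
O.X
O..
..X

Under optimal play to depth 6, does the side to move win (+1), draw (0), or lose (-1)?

value(O.X/O../..X, X) = +1

ply 1, X at O.X/O../..X | (0,1)=+1→OXX/O../..X*; (1,1)=+1→O.X/OX./..X; (1,2)=+1→O.X/O.X/..X; (2,0)=+1→O.X/O../X.X; (2,1)=+1→O.X/O../.XX
ply 2, O at OXX/O../..X | (1,1)=-1→OXX/OO./..X*; (1,2)=-1→OXX/O.O/..X; (2,0)=-1→OXX/O../O.X; (2,1)=-1→OXX/O../.OX
ply 3, X at OXX/OO./..X | (1,2)=+1→OXX/OOX/..X*; (2,0)=-1→OXX/OO./X.X; (2,1)=-1→OXX/OO./.XX
ply 4: OXX/OOX/..X is terminal -1 (O); from O.X/O../..X depth 6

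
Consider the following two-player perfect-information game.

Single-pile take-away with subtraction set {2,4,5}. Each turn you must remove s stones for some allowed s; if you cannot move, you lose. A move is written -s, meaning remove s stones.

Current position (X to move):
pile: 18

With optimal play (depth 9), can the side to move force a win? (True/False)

X winning at [18]: True

[18] X move#1: -2:-1/16, -4:+1/14*, -5:-1/13
[14] O move#2: -2:-1/12*, -4:-1/10, -5:-1/9
[12] X move#3: -2:-1/10, -4:+1/8*, -5:+1/7
[8] O move#4: -2:-1/6*, -4:-1/4, -5:-1/3
[6] X move#5: -2:-1/4, -4:-1/2, -5:+1/1*
[1] end (terminal -1, O#6); searched 18 to 9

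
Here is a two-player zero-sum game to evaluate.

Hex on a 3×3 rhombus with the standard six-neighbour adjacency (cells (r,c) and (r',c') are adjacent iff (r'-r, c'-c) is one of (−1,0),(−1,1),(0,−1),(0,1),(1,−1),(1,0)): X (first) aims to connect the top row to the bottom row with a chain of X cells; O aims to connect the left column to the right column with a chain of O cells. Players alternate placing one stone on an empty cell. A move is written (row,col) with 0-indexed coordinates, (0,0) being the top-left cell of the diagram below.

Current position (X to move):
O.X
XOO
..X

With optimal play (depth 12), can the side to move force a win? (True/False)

p1 X@[O.X/XOO/..X]: (0,1)[OXX/XOO/..X]-1* (2,0)[O.X/XOO/X.X]-1 (2,1)[O.X/XOO/.XX]-1
p2 O@[OXX/XOO/..X]: (2,0)[OXX/XOO/O.X]+1* (2,1)[OXX/XOO/.OX]-1
p3 X@[OXX/XOO/O.X] terminal -1; root [O.X/XOO/..X] d12

X winning at [O.X/XOO/..X]: False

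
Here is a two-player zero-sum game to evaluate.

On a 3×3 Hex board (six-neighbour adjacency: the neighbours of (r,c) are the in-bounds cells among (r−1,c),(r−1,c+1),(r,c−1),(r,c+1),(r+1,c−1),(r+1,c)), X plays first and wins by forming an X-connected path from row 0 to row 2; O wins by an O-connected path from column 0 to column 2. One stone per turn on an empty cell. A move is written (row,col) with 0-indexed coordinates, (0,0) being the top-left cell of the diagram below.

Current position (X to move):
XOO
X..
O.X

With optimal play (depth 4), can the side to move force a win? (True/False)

X winning at [XOO/X../O.X]: True

p1 X@[XOO/X../O.X]: (1,1)[XOO/XX./O.X]+1* (1,2)[XOO/X.X/O.X]-1 (2,1)[XOO/X../OXX]-1
p2 O@[XOO/XX./O.X]: (1,2)[XOO/XXO/O.X]-1* (2,1)[XOO/XX./OOX]-1
p3 X@[XOO/XXO/O.X]: (2,1)[XOO/XXO/OXX]+1*
p4 O@[XOO/XXO/OXX] terminal -1; root [XOO/X../O.X] d4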